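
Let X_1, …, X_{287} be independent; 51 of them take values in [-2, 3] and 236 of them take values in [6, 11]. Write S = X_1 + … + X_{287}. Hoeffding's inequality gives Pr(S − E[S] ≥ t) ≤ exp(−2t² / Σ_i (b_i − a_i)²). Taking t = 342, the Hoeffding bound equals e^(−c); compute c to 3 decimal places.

Σ(b_i − a_i)² = 51·5² + 236·5² = 7175.
c = 2t² / 7175 = 2·342² / 7175 = 32.6032.

32.603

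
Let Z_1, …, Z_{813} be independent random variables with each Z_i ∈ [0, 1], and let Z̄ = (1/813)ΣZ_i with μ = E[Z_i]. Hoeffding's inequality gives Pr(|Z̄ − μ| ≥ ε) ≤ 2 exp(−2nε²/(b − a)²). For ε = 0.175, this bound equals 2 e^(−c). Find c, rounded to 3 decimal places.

49.796

c = 2nε²/(b − a)² = 2·813·0.175² / 1² = 49.7963.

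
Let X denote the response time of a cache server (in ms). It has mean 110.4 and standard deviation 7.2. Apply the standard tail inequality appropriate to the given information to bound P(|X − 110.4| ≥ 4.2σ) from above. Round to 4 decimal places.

Mean and variance are known, so Chebyshev's inequality applies.
Chebyshev: P(|X − μ| ≥ t) ≤ Var(X)/t².
Var(X) = σ² = 7.2² = 51.84.
t = 4.2·7.2 = 30.24.
Bound = 51.84 / 914.4576 = 0.0567.

0.0567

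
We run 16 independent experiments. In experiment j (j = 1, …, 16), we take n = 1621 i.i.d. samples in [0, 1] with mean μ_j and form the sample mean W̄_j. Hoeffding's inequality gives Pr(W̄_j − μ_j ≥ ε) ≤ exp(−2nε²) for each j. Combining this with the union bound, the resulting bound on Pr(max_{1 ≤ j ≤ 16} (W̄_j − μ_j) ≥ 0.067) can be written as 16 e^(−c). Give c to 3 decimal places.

Union bound over the 16 events: Pr(max_{1 ≤ j ≤ 16} (W̄_j − μ_j) ≥ 0.067) ≤ 16·exp(−2nε²) = 16 exp(−2·1621·0.067²).
So c = 2·1621·0.067² = 14.5533.

14.553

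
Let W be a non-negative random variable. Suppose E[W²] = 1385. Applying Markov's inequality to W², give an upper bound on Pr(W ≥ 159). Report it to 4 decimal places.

Since W ≥ 0, the event {W ≥ 159} is the same as {W² ≥ 25281}.
Markov's inequality applied to W² gives Pr(W² ≥ 25281) ≤ E[W²]/25281 = 1385/25281 = 0.0548.

0.0548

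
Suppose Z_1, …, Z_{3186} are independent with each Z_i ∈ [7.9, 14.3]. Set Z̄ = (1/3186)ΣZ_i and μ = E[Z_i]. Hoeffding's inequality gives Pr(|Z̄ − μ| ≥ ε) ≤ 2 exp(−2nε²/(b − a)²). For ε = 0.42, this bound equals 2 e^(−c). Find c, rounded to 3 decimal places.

27.442

c = 2nε²/(b − a)² = 2·3186·0.42² / 6.4² = 27.4419.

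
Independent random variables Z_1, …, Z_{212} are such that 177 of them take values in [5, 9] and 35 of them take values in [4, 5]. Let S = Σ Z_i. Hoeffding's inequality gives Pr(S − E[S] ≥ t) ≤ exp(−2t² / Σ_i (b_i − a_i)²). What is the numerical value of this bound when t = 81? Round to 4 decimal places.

Σ(b_i − a_i)² = 177·4² + 35·1² = 2867.
Exponent = 2·81² / 2867 = 4.57691.
Bound = exp(−4.57691) = 0.01029.

0.0103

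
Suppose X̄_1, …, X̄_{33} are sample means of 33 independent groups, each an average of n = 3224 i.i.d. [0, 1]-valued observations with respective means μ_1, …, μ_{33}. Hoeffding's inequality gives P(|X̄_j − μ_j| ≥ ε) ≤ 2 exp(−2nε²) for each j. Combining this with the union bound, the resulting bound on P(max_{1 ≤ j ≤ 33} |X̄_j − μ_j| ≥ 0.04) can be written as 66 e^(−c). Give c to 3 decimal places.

Union bound over the 33 events: P(max_{1 ≤ j ≤ 33} |X̄_j − μ_j| ≥ 0.04) ≤ 33·2·exp(−2nε²) = 66 exp(−2·3224·0.04²).
So c = 2·3224·0.04² = 10.3168.

10.317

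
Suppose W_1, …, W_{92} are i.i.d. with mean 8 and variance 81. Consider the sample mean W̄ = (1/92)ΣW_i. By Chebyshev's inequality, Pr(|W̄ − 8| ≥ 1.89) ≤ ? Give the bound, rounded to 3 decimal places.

0.246

Var(W̄) = Var(W_i)/n = 81/92 = 0.88043.
Chebyshev: Pr(|W̄ − 8| ≥ 1.89) ≤ Var(W̄)/(1.89)² = 81/(92·1.89²) = 0.2465.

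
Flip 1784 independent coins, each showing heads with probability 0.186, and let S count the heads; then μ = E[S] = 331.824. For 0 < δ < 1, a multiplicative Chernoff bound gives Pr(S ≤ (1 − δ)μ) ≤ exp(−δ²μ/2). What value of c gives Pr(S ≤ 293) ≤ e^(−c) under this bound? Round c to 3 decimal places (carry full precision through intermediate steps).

2.271

Write 293 = (1 − δ)μ, so δ = 1 − 293/331.824 = 0.1170018…
Then the exponent is δ²μ/2 = (μ − 293)²/(2μ) = 2.271239.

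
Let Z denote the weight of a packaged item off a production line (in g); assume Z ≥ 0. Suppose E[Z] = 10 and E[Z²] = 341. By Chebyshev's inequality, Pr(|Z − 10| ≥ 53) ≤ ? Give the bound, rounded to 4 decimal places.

Var(Z) = E[Z²] − (E[Z])² = 341 − 100 = 241.
Chebyshev's inequality: Pr(|Z − μ| ≥ t) ≤ Var(Z)/t² = 241/2809 = 0.0858.

0.0858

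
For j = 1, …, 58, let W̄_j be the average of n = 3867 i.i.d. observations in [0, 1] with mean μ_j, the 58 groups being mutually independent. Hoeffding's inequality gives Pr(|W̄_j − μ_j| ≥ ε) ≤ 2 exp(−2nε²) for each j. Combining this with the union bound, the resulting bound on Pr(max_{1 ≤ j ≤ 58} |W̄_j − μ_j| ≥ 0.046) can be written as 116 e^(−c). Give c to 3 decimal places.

16.365

Union bound over the 58 events: Pr(max_{1 ≤ j ≤ 58} |W̄_j − μ_j| ≥ 0.046) ≤ 58·2·exp(−2nε²) = 116 exp(−2·3867·0.046²).
So c = 2·3867·0.046² = 16.3651.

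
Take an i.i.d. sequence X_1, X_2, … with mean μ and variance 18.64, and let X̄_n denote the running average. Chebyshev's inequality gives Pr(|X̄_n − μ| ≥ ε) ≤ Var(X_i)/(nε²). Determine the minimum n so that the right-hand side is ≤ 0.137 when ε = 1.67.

Require 18.64/(n·1.67²) ≤ 0.137, i.e. n ≥ 18.64/(0.137·1.67²) = 48.786.
The smallest integer n is 49.

49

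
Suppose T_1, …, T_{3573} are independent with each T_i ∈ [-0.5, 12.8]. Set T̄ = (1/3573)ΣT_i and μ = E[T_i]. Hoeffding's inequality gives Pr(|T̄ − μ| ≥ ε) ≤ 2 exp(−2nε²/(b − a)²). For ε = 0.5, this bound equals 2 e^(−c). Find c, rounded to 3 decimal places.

10.099

c = 2nε²/(b − a)² = 2·3573·0.5² / 13.3² = 10.0995.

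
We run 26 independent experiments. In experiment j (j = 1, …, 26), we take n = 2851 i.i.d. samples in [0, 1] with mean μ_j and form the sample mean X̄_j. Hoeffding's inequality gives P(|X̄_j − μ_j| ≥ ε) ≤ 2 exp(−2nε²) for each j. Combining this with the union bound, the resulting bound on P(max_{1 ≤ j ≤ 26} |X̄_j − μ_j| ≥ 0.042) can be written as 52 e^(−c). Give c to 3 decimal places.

10.058

Union bound over the 26 events: P(max_{1 ≤ j ≤ 26} |X̄_j − μ_j| ≥ 0.042) ≤ 26·2·exp(−2nε²) = 52 exp(−2·2851·0.042²).
So c = 2·2851·0.042² = 10.0583.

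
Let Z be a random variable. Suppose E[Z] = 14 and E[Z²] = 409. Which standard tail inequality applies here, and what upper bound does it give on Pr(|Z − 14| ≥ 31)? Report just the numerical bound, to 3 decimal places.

0.222

The first two moments determine the variance, so Chebyshev's inequality is the sharpest standard bound available.
Var(Z) = E[Z²] − (E[Z])² = 409 − 196 = 213.
Chebyshev's inequality: Pr(|Z − μ| ≥ t) ≤ Var(Z)/t² = 213/961 = 0.2216.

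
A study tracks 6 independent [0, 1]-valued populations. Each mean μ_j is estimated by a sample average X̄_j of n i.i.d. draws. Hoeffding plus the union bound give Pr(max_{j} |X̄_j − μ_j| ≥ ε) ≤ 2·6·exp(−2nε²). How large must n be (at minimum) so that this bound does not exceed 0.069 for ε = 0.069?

Need 2·6·exp(−2nε²) ≤ 0.069, i.e. exp(−2nε²) ≤ 0.069/12.
So 2nε² ≥ ln(12/0.069) = 5.158555.
Hence n ≥ 5.158555/(2·0.069²) = 541.751.
The smallest integer n is 542.

542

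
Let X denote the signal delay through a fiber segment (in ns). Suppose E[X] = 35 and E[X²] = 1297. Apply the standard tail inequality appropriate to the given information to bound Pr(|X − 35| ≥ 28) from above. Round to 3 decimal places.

The first two moments determine the variance, so Chebyshev's inequality is the sharpest standard bound available.
Var(X) = E[X²] − (E[X])² = 1297 − 1225 = 72.
Chebyshev's inequality: Pr(|X − μ| ≥ t) ≤ Var(X)/t² = 72/784 = 0.0918.

0.092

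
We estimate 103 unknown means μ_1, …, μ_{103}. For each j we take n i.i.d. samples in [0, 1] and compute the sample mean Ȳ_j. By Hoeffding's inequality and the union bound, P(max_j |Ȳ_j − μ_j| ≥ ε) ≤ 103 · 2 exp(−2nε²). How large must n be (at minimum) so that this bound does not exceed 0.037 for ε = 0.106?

Need 2·103·exp(−2nε²) ≤ 0.037, i.e. exp(−2nε²) ≤ 0.037/206.
So 2nε² ≥ ln(206/0.037) = 8.624714.
Hence n ≥ 8.624714/(2·0.106²) = 383.798.
The smallest integer n is 384.

384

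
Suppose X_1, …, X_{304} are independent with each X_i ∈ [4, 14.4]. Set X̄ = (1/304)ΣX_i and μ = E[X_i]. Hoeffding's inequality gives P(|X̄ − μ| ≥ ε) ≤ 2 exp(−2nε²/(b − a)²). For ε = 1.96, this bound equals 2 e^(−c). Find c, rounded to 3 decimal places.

c = 2nε²/(b − a)² = 2·304·1.96² / 10.4² = 21.5948.

21.595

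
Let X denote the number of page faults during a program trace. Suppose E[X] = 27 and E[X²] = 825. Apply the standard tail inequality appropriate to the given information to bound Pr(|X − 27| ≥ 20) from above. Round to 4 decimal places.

The first two moments determine the variance, so Chebyshev's inequality is the sharpest standard bound available.
Var(X) = E[X²] − (E[X])² = 825 − 729 = 96.
Chebyshev's inequality: Pr(|X − μ| ≥ t) ≤ Var(X)/t² = 96/400 = 0.2400.

0.2400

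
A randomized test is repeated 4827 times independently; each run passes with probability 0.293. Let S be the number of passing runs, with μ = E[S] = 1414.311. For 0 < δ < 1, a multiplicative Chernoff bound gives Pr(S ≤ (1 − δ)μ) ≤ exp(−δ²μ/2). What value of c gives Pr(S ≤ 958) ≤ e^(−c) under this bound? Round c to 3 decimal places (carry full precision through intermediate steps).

Write 958 = (1 − δ)μ, so δ = 1 − 958/1414.311 = 0.3226384…
Then the exponent is δ²μ/2 = (μ − 958)²/(2μ) = 73.611719.

73.612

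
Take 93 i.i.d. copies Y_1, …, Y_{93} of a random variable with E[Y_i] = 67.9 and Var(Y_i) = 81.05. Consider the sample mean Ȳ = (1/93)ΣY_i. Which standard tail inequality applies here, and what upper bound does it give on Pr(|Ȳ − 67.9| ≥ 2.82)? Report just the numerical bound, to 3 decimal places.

With mean and variance of each term known, Chebyshev's inequality bounds the deviation of the sum (or sample mean).
Var(Ȳ) = Var(Y_i)/n = 81.05/93 = 0.87151.
Chebyshev: Pr(|Ȳ − 67.9| ≥ 2.82) ≤ Var(Ȳ)/(2.82)² = 81.05/(93·2.82²) = 0.1096.

0.110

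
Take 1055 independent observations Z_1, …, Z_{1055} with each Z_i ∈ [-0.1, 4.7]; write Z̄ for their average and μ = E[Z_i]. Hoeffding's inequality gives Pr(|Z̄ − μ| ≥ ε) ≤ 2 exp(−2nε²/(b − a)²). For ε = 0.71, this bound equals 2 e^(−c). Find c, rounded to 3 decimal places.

c = 2nε²/(b − a)² = 2·1055·0.71² / 4.8² = 46.1654.

46.165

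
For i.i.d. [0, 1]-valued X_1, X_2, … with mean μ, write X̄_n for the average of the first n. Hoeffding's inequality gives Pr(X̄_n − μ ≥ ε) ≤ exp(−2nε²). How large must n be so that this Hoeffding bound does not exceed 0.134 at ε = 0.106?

Require exp(−2nε²) ≤ 0.134, i.e. 2nε² ≥ ln(1/0.134) = 2.009915.
So n ≥ 2.009915 / (2·0.106²) = 89.441.
The smallest integer n is 90.

90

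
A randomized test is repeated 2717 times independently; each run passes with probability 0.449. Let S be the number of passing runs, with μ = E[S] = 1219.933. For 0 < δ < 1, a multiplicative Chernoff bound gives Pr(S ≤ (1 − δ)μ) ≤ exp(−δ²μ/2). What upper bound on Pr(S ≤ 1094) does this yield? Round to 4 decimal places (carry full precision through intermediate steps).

0.0015

Write 1094 = (1 − δ)μ, so δ = 1 − 1094/1219.933 = 0.1032294…
Then the exponent is δ²μ/2 = (μ − 1094)²/(2μ) = 6.499997.
Bound = exp(−6.499997) = 0.00150.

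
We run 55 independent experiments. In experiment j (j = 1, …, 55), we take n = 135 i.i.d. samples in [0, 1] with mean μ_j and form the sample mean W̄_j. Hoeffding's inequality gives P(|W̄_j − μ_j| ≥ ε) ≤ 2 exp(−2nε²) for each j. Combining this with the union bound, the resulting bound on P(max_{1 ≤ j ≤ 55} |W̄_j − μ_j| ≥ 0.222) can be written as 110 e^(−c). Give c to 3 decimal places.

13.307

Union bound over the 55 events: P(max_{1 ≤ j ≤ 55} |W̄_j − μ_j| ≥ 0.222) ≤ 55·2·exp(−2nε²) = 110 exp(−2·135·0.222²).
So c = 2·135·0.222² = 13.3067.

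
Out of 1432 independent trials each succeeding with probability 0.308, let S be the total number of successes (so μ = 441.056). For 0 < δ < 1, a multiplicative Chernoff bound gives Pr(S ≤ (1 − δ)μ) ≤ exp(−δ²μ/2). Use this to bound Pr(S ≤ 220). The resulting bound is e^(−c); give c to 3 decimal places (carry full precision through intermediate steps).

Write 220 = (1 − δ)μ, so δ = 1 − 220/441.056 = 0.5011971…
Then the exponent is δ²μ/2 = (μ − 220)²/(2μ) = 55.396316.

55.396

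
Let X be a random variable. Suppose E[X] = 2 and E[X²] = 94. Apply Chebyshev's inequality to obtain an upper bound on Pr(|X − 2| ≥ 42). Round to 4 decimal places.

Var(X) = E[X²] − (E[X])² = 94 − 4 = 90.
Chebyshev's inequality: Pr(|X − μ| ≥ t) ≤ Var(X)/t² = 90/1764 = 0.0510.

0.0510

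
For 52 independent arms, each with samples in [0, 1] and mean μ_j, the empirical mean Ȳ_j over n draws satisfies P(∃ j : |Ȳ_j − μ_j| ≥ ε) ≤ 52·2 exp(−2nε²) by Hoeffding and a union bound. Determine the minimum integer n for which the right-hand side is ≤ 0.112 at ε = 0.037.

Need 2·52·exp(−2nε²) ≤ 0.112, i.e. exp(−2nε²) ≤ 0.112/104.
So 2nε² ≥ ln(104/0.112) = 6.833647.
Hence n ≥ 6.833647/(2·0.037²) = 2495.854.
The smallest integer n is 2496.

2496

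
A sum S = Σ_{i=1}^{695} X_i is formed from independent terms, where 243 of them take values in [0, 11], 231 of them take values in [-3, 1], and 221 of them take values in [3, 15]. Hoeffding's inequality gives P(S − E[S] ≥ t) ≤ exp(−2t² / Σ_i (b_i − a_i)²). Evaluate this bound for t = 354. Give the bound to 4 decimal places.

0.0211

Σ(b_i − a_i)² = 243·11² + 231·4² + 221·12² = 64923.
Exponent = 2·354² / 64923 = 3.86045.
Bound = exp(−3.86045) = 0.02106.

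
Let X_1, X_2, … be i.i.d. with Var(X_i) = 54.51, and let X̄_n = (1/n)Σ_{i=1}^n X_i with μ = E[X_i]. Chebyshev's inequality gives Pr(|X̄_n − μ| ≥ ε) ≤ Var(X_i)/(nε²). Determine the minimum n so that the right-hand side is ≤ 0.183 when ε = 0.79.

478

Require 54.51/(n·0.79²) ≤ 0.183, i.e. n ≥ 54.51/(0.183·0.79²) = 477.277.
The smallest integer n is 478.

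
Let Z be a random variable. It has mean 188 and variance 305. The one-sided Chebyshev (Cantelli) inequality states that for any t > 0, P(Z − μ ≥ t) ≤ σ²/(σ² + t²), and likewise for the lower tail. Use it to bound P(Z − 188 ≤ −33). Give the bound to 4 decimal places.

0.2188

Here σ² = 305 and t = 33, so σ² + t² = 1394.
Cantelli's bound: 305/1394 = 0.2188.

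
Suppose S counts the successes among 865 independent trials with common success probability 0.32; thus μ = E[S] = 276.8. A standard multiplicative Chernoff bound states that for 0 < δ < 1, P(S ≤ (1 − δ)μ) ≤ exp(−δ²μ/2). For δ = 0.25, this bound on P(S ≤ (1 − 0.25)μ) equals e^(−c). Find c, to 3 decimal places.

8.650

c = δ²μ/2 = 0.25²·276.8/2 = 8.6500.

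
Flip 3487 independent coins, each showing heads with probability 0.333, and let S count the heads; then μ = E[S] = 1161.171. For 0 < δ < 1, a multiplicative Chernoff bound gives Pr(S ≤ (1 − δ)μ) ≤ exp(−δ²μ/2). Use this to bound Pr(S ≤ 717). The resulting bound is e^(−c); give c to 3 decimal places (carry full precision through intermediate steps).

84.952

Write 717 = (1 − δ)μ, so δ = 1 − 717/1161.171 = 0.3825199…
Then the exponent is δ²μ/2 = (μ − 717)²/(2μ) = 84.952120.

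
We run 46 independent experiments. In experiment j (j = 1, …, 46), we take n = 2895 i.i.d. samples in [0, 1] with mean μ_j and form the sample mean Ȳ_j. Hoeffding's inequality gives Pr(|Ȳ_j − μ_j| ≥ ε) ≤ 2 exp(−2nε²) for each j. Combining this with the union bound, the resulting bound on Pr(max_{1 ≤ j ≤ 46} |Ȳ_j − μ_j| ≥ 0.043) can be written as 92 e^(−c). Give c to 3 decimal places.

Union bound over the 46 events: Pr(max_{1 ≤ j ≤ 46} |Ȳ_j − μ_j| ≥ 0.043) ≤ 46·2·exp(−2nε²) = 92 exp(−2·2895·0.043²).
So c = 2·2895·0.043² = 10.7057.

10.706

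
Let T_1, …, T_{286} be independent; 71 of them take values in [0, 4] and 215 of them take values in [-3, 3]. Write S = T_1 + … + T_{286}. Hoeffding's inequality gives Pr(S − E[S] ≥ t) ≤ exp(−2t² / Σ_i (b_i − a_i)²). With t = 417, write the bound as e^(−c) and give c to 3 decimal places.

Σ(b_i − a_i)² = 71·4² + 215·6² = 8876.
c = 2t² / 8876 = 2·417² / 8876 = 39.1818.

39.182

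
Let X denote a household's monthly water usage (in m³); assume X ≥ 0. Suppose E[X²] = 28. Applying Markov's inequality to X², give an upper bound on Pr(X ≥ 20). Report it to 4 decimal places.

0.0700

Since X ≥ 0, the event {X ≥ 20} is the same as {X² ≥ 400}.
Markov's inequality applied to X² gives Pr(X² ≥ 400) ≤ E[X²]/400 = 28/400 = 0.0700.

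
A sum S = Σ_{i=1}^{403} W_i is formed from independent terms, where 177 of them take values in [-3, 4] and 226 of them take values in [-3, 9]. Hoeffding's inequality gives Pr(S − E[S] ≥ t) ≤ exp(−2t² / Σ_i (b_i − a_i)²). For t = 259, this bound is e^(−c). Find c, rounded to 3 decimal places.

Σ(b_i − a_i)² = 177·7² + 226·12² = 41217.
c = 2t² / 41217 = 2·259² / 41217 = 3.2550.

3.255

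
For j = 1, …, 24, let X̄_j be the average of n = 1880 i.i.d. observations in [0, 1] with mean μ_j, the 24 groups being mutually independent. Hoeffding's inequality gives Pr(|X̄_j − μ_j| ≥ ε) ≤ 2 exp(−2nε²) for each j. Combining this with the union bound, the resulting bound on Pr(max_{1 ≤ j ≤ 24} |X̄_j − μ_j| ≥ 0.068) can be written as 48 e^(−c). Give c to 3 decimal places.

17.386

Union bound over the 24 events: Pr(max_{1 ≤ j ≤ 24} |X̄_j − μ_j| ≥ 0.068) ≤ 24·2·exp(−2nε²) = 48 exp(−2·1880·0.068²).
So c = 2·1880·0.068² = 17.3862.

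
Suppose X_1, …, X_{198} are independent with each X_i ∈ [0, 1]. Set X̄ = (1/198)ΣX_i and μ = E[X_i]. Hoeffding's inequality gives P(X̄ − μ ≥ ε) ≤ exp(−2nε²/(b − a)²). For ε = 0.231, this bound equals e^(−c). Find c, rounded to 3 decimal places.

21.131

c = 2nε²/(b − a)² = 2·198·0.231² / 1² = 21.1310.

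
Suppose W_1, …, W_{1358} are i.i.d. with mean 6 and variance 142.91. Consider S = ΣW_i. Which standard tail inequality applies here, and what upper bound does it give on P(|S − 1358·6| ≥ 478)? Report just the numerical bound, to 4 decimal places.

With mean and variance of each term known, Chebyshev's inequality bounds the deviation of the sum (or sample mean).
Var(S) = n·Var(W_i) = 1358·142.91 = 194071.78.
Chebyshev: P(|S − 1358·6| ≥ 478) ≤ Var(S)/478² = 194071.78/228484 = 0.8494.

0.8494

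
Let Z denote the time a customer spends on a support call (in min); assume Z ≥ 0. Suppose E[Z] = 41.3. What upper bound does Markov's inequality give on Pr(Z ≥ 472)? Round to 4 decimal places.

Markov's inequality: for a non-negative random variable, Pr(Z ≥ a) ≤ E[Z]/a.
Here E[Z] = 41.3 and a = 472, so the bound is 41.3/472 = 0.0875.

0.0875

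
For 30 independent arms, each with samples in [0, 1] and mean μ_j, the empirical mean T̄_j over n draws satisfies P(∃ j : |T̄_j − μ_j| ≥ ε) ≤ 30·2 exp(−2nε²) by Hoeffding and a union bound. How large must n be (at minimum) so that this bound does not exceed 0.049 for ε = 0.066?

Need 2·30·exp(−2nε²) ≤ 0.049, i.e. exp(−2nε²) ≤ 0.049/60.
So 2nε² ≥ ln(60/0.049) = 7.110280.
Hence n ≥ 7.110280/(2·0.066²) = 816.148.
The smallest integer n is 817.

817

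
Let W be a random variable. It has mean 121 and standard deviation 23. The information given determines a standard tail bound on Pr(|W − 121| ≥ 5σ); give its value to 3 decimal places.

0.040

Mean and variance are known, so Chebyshev's inequality applies.
Chebyshev: Pr(|W − μ| ≥ t) ≤ Var(W)/t².
Var(W) = σ² = 23² = 529.
t = 5·23 = 115.
Bound = 529 / 13225 = 0.0400.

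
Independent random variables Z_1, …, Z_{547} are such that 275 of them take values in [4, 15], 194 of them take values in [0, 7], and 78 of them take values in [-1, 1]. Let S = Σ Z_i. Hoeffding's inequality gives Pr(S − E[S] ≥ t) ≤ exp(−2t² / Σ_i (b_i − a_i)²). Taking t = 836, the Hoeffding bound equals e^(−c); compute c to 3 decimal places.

32.437

Σ(b_i − a_i)² = 275·11² + 194·7² + 78·2² = 43093.
c = 2t² / 43093 = 2·836² / 43093 = 32.4366.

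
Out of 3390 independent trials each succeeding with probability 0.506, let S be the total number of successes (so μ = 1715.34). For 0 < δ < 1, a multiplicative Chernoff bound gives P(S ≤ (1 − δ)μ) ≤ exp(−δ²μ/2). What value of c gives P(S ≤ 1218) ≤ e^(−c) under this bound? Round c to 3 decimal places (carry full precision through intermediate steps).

72.099

Write 1218 = (1 − δ)μ, so δ = 1 − 1218/1715.34 = 0.2899367…
Then the exponent is δ²μ/2 = (μ − 1218)²/(2μ) = 72.098556.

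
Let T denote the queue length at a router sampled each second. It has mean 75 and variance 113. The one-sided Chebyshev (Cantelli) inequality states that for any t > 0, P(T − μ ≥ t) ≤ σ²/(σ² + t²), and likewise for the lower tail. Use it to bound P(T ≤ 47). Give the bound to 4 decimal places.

0.1260

Here σ² = 113 and t = 28, so σ² + t² = 897.
Cantelli's bound: 113/897 = 0.1260.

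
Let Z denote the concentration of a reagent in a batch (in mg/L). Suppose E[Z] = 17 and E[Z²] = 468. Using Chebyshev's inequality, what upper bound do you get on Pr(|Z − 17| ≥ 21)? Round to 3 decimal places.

Var(Z) = E[Z²] − (E[Z])² = 468 − 289 = 179.
Chebyshev's inequality: Pr(|Z − μ| ≥ t) ≤ Var(Z)/t² = 179/441 = 0.4059.

0.406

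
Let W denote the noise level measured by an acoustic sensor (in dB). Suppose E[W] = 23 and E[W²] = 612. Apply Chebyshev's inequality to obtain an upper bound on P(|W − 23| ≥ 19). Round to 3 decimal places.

Var(W) = E[W²] − (E[W])² = 612 − 529 = 83.
Chebyshev's inequality: P(|W − μ| ≥ t) ≤ Var(W)/t² = 83/361 = 0.2299.

0.230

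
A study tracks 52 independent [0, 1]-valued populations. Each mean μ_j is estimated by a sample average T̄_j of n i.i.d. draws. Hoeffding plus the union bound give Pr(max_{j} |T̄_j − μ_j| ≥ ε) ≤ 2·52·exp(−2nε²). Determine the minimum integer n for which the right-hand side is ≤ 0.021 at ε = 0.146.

Need 2·52·exp(−2nε²) ≤ 0.021, i.e. exp(−2nε²) ≤ 0.021/104.
So 2nε² ≥ ln(104/0.021) = 8.507624.
Hence n ≥ 8.507624/(2·0.146²) = 199.560.
The smallest integer n is 200.

200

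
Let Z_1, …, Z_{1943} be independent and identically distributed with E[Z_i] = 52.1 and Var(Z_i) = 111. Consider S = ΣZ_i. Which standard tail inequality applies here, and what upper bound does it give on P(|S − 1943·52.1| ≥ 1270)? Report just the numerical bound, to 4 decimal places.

0.1337

With mean and variance of each term known, Chebyshev's inequality bounds the deviation of the sum (or sample mean).
Var(S) = n·Var(Z_i) = 1943·111 = 215673.
Chebyshev: P(|S − 1943·52.1| ≥ 1270) ≤ Var(S)/1270² = 215673/1612900 = 0.1337.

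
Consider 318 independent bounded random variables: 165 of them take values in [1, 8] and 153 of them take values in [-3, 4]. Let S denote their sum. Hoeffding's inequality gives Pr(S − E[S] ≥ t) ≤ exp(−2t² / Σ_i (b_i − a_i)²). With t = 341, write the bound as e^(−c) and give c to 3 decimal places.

Σ(b_i − a_i)² = 165·7² + 153·7² = 15582.
c = 2t² / 15582 = 2·341² / 15582 = 14.9250.

14.925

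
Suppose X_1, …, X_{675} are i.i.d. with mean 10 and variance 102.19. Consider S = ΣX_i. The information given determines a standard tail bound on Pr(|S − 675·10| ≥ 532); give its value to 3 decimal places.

0.244

With mean and variance of each term known, Chebyshev's inequality bounds the deviation of the sum (or sample mean).
Var(S) = n·Var(X_i) = 675·102.19 = 68978.25.
Chebyshev: Pr(|S − 675·10| ≥ 532) ≤ Var(S)/532² = 68978.25/283024 = 0.2437.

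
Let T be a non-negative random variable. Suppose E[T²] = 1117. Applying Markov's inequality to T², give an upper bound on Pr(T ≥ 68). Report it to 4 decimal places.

0.2416

Since T ≥ 0, the event {T ≥ 68} is the same as {T² ≥ 4624}.
Markov's inequality applied to T² gives Pr(T² ≥ 4624) ≤ E[T²]/4624 = 1117/4624 = 0.2416.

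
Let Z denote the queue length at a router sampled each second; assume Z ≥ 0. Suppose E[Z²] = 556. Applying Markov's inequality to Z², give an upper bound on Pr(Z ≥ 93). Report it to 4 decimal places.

Since Z ≥ 0, the event {Z ≥ 93} is the same as {Z² ≥ 8649}.
Markov's inequality applied to Z² gives Pr(Z² ≥ 8649) ≤ E[Z²]/8649 = 556/8649 = 0.0643.

0.0643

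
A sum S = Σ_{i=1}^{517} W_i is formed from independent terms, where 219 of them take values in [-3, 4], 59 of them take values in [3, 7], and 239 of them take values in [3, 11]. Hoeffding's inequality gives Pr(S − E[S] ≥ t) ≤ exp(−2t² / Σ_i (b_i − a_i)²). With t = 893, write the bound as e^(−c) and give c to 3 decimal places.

Σ(b_i − a_i)² = 219·7² + 59·4² + 239·8² = 26971.
c = 2t² / 26971 = 2·893² / 26971 = 59.1338.

59.134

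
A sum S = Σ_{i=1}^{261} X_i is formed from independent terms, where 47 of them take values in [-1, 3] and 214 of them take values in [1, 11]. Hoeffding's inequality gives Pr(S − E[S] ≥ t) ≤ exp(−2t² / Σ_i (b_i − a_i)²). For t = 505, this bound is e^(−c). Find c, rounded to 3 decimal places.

Σ(b_i − a_i)² = 47·4² + 214·10² = 22152.
c = 2t² / 22152 = 2·505² / 22152 = 23.0250.

23.025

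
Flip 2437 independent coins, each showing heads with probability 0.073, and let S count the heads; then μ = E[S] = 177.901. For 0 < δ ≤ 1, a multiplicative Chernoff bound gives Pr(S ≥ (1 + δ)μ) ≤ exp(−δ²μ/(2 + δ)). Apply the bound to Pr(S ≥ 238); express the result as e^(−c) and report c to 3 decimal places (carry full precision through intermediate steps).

8.684

Write 238 = (1 + δ)μ, so δ = 238/177.901 − 1 = 0.3378227…
Then the exponent is δ²μ/(2 + δ) = (238 − μ)² / (μ·(2 + δ)) = 8.684494.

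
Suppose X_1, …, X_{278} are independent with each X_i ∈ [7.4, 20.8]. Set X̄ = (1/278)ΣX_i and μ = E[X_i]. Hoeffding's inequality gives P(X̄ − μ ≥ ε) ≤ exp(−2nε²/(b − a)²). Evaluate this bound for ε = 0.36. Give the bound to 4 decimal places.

0.6694

Exponent: 2nε²/(b − a)² = 2·278·0.36² / 13.4² = 0.40130.
Bound = exp(−0.40130) = 0.66945.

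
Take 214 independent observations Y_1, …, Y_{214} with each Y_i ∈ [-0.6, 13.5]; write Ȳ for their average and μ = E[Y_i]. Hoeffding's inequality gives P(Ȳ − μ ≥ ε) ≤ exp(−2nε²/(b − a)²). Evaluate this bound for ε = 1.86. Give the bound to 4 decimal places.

0.0006

Exponent: 2nε²/(b − a)² = 2·214·1.86² / 14.1² = 7.44786.
Bound = exp(−7.44786) = 0.00058.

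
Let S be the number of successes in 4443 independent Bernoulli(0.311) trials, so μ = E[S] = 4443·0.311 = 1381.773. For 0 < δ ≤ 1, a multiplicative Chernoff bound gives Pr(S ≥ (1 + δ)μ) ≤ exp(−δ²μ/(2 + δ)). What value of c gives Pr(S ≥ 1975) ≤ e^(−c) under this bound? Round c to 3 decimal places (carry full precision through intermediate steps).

104.838

Write 1975 = (1 + δ)μ, so δ = 1975/1381.773 − 1 = 0.4293231…
Then the exponent is δ²μ/(2 + δ) = (1975 − μ)² / (μ·(2 + δ)) = 104.838270.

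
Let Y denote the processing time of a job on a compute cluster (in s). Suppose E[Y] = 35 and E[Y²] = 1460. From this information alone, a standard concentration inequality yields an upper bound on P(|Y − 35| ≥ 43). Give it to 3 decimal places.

The first two moments determine the variance, so Chebyshev's inequality is the sharpest standard bound available.
Var(Y) = E[Y²] − (E[Y])² = 1460 − 1225 = 235.
Chebyshev's inequality: P(|Y − μ| ≥ t) ≤ Var(Y)/t² = 235/1849 = 0.1271.

0.127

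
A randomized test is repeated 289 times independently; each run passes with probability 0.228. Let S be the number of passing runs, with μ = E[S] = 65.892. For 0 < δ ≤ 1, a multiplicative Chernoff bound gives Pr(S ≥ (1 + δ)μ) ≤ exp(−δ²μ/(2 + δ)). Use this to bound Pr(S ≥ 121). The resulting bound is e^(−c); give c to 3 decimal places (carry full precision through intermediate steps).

16.249

Write 121 = (1 + δ)μ, so δ = 121/65.892 − 1 = 0.8363383…
Then the exponent is δ²μ/(2 + δ) = (121 − μ)² / (μ·(2 + δ)) = 16.249447.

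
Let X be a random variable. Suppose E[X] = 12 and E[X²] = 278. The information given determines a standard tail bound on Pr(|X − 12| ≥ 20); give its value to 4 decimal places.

The first two moments determine the variance, so Chebyshev's inequality is the sharpest standard bound available.
Var(X) = E[X²] − (E[X])² = 278 − 144 = 134.
Chebyshev's inequality: Pr(|X − μ| ≥ t) ≤ Var(X)/t² = 134/400 = 0.3350.

0.3350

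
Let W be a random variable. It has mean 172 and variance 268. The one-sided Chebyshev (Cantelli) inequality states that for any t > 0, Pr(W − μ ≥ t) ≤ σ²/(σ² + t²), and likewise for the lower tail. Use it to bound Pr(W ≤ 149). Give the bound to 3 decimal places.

0.336

Here σ² = 268 and t = 23, so σ² + t² = 797.
Cantelli's bound: 268/797 = 0.3363.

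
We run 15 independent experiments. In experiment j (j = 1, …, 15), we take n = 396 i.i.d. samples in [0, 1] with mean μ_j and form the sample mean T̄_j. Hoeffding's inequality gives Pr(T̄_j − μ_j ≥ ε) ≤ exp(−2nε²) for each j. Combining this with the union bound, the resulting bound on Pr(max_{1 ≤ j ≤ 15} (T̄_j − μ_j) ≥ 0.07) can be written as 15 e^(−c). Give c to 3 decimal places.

Union bound over the 15 events: Pr(max_{1 ≤ j ≤ 15} (T̄_j − μ_j) ≥ 0.07) ≤ 15·exp(−2nε²) = 15 exp(−2·396·0.07²).
So c = 2·396·0.07² = 3.8808.

3.881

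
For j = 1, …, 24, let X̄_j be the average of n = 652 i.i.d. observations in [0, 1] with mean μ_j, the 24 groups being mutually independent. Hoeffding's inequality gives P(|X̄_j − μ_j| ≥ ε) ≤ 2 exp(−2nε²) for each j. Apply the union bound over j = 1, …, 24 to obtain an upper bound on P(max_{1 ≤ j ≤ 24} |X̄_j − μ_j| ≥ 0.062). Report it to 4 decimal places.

Per-experiment Hoeffding bound: 2·exp(−2·652·0.062²) = 2·exp(−5.01258) = 0.013307.
Union bound over 24 events: 24·0.013307 = 0.31938.

0.3194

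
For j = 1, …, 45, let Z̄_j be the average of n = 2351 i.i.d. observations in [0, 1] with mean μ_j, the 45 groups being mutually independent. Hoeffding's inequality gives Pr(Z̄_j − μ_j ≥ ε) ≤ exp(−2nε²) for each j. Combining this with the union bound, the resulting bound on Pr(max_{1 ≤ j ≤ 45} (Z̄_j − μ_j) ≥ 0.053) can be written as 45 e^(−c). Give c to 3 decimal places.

13.208

Union bound over the 45 events: Pr(max_{1 ≤ j ≤ 45} (Z̄_j − μ_j) ≥ 0.053) ≤ 45·exp(−2nε²) = 45 exp(−2·2351·0.053²).
So c = 2·2351·0.053² = 13.2079.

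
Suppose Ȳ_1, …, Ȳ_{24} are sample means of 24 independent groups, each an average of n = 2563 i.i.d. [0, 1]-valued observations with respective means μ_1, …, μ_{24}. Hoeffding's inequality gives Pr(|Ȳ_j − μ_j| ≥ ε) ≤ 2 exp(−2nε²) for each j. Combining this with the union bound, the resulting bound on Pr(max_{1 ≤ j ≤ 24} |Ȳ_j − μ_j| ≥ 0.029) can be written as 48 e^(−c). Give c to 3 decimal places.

Union bound over the 24 events: Pr(max_{1 ≤ j ≤ 24} |Ȳ_j − μ_j| ≥ 0.029) ≤ 24·2·exp(−2nε²) = 48 exp(−2·2563·0.029²).
So c = 2·2563·0.029² = 4.3110.

4.311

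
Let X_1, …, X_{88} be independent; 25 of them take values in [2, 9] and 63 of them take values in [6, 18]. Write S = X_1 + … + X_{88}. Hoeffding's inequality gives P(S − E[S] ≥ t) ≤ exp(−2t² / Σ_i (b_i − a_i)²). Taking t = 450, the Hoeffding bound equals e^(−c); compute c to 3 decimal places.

Σ(b_i − a_i)² = 25·7² + 63·12² = 10297.
c = 2t² / 10297 = 2·450² / 10297 = 39.3318.

39.332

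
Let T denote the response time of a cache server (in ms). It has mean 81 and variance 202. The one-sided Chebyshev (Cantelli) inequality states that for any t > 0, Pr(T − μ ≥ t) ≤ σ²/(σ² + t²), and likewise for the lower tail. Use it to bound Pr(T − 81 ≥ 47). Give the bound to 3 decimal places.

0.084

Here σ² = 202 and t = 47, so σ² + t² = 2411.
Cantelli's bound: 202/2411 = 0.0838.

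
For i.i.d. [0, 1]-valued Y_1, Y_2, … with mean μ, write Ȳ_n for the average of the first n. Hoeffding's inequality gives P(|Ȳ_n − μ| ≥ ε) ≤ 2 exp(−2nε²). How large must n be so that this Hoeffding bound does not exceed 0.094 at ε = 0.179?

48

Require 2·exp(−2nε²) ≤ 0.094, i.e. 2nε² ≥ ln(2/0.094) = 3.057608.
So n ≥ 3.057608 / (2·0.179²) = 47.714.
The smallest integer n is 48.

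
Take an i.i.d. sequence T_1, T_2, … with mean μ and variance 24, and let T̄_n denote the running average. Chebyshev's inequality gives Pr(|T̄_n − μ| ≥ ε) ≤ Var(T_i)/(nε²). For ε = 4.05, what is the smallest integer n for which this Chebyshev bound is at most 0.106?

Require 24/(n·4.05²) ≤ 0.106, i.e. n ≥ 24/(0.106·4.05²) = 13.804.
The smallest integer n is 14.

14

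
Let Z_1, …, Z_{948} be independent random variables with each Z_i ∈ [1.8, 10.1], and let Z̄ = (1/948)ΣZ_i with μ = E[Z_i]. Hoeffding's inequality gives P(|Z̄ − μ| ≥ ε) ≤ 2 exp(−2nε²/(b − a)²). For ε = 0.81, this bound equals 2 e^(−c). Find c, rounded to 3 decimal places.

c = 2nε²/(b − a)² = 2·948·0.81² / 8.3² = 18.0573.

18.057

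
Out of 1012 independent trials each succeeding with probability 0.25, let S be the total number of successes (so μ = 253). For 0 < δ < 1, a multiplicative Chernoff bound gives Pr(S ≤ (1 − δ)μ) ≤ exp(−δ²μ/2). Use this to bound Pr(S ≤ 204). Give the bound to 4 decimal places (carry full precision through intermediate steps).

Write 204 = (1 − δ)μ, so δ = 1 − 204/253 = 0.1936759…
Then the exponent is δ²μ/2 = (μ − 204)²/(2μ) = 4.745059.
Bound = exp(−4.745059) = 0.00869.

0.0087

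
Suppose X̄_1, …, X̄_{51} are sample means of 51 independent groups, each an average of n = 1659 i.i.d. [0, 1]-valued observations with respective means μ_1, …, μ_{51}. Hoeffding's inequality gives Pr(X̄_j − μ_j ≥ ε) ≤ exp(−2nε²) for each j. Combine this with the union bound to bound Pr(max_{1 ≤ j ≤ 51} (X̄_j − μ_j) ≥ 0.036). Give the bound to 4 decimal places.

Per-experiment Hoeffding bound: exp(−2·1659·0.036²) = exp(−4.30013) = 0.013567.
Union bound over 51 events: 51·0.013567 = 0.69191.

0.6919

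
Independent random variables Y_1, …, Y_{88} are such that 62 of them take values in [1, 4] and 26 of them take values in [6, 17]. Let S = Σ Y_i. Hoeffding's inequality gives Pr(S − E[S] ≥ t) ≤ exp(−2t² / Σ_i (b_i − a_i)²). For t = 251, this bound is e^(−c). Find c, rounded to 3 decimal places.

Σ(b_i − a_i)² = 62·3² + 26·11² = 3704.
c = 2t² / 3704 = 2·251² / 3704 = 34.0178.

34.018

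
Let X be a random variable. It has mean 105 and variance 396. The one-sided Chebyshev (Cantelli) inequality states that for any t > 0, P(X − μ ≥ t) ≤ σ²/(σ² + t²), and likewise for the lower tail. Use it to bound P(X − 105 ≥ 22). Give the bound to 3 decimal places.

Here σ² = 396 and t = 22, so σ² + t² = 880.
Cantelli's bound: 396/880 = 0.4500.

0.450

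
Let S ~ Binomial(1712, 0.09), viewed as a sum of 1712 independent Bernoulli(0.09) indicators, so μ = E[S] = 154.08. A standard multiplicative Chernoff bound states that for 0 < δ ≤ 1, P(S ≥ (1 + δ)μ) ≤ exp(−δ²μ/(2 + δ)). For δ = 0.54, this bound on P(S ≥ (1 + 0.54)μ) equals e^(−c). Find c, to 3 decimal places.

17.689

c = δ²μ/(2 + δ) = 0.54²·154.08/(2 + 0.54) = 17.6889.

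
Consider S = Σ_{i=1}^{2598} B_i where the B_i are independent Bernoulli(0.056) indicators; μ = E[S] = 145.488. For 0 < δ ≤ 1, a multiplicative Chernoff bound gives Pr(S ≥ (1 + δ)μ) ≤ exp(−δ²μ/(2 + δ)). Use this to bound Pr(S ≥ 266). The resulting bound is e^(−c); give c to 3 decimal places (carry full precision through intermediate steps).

Write 266 = (1 + δ)μ, so δ = 266/145.488 − 1 = 0.8283295…
Then the exponent is δ²μ/(2 + δ) = (266 − μ)² / (μ·(2 + δ)) = 35.294206.

35.294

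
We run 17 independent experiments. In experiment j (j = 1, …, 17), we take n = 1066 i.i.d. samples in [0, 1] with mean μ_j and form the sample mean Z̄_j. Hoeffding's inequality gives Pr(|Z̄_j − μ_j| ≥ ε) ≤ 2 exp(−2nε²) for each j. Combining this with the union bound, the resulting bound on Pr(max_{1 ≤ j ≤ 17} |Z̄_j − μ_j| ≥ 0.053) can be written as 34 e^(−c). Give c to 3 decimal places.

5.989

Union bound over the 17 events: Pr(max_{1 ≤ j ≤ 17} |Z̄_j − μ_j| ≥ 0.053) ≤ 17·2·exp(−2nε²) = 34 exp(−2·1066·0.053²).
So c = 2·1066·0.053² = 5.9888.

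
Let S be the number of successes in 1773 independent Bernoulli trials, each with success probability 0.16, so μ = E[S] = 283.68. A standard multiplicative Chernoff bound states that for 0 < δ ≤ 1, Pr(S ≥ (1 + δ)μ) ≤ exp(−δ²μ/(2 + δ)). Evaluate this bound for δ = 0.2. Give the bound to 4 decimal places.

Exponent = δ²μ/(2 + δ) = 0.2²·283.68/2.2 = 5.1578.
Bound = exp(−5.1578) = 0.00575.

0.0058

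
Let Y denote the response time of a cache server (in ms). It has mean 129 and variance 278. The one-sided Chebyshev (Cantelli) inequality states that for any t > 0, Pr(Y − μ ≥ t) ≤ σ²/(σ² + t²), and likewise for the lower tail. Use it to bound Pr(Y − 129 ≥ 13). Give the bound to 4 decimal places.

0.6219

Here σ² = 278 and t = 13, so σ² + t² = 447.
Cantelli's bound: 278/447 = 0.6219.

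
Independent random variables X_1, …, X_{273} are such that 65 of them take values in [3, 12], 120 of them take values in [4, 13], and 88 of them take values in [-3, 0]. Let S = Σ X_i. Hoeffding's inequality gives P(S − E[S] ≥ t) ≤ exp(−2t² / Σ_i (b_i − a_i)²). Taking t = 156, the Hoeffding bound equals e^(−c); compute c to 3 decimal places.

Σ(b_i − a_i)² = 65·9² + 120·9² + 88·3² = 15777.
c = 2t² / 15777 = 2·156² / 15777 = 3.0850.

3.085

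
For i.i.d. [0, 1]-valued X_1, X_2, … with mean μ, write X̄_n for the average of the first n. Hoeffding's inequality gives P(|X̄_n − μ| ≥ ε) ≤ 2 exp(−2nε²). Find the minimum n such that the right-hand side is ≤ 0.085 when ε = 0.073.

297

Require 2·exp(−2nε²) ≤ 0.085, i.e. 2nε² ≥ ln(2/0.085) = 3.158251.
So n ≥ 3.158251 / (2·0.073²) = 296.327.
The smallest integer n is 297.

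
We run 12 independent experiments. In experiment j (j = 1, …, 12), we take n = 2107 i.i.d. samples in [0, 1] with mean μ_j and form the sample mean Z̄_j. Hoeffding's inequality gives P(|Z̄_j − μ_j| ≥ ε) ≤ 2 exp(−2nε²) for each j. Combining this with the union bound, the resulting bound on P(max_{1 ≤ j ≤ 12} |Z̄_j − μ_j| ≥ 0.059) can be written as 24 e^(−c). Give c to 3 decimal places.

14.669

Union bound over the 12 events: P(max_{1 ≤ j ≤ 12} |Z̄_j − μ_j| ≥ 0.059) ≤ 12·2·exp(−2nε²) = 24 exp(−2·2107·0.059²).
So c = 2·2107·0.059² = 14.6689.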